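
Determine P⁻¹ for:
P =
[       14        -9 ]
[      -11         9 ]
det(P) = 27
P⁻¹ =
[      1/3       1/3 ]
[    11/27     14/27 ]

For a 2×2 matrix P = [[a, b], [c, d]] with det(P) ≠ 0, P⁻¹ = (1/det(P)) * [[d, -b], [-c, a]].
det(P) = (14)*(9) - (-9)*(-11) = 126 - 99 = 27.
P⁻¹ = (1/27) * [[9, 9], [11, 14]].
Dividing each entry by 27 and reducing:
P⁻¹ =
[      1/3       1/3 ]
[    11/27     14/27 ]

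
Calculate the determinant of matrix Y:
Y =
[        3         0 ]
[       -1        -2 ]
det(Y) = -6

For a 2×2 matrix [[a, b], [c, d]], det = a*d - b*c.
det(Y) = (3)*(-2) - (0)*(-1) = -6 - 0 = -6.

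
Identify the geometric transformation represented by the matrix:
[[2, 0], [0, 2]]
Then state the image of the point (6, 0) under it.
uniform scaling by factor 2; image of (6, 0) is (12, 0)

This is a diagonal matrix with equal entries 2, so it scales both axes by the same factor 2.
The matrix [[2, 0], [0, 2]] represents: uniform scaling by factor 2.
Applying it to (6, 0): [2·6 + 0·0, 0·6 + 2·0] = (12, 0).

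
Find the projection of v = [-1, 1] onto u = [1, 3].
[1/5, 3/5]

The projection of v onto u is proj_u(v) = ((v·u) / (u·u)) · u.
v·u = (-1)*(1) + (1)*(3) = 2.
u·u = (1)*(1) + (3)*(3) = 10.
coefficient = 2 / 10 = 1/5.
proj_u(v) = 1/5 · [1, 3] = [1/5, 3/5].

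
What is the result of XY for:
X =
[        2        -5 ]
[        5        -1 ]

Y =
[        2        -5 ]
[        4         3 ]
XY =
[      -16       -25 ]
[        6       -28 ]

Matrix multiplication: (XY)[i][j] = sum over k of X[i][k] * Y[k][j].
  (XY)[0][0] = (2)*(2) + (-5)*(4) = -16
  (XY)[0][1] = (2)*(-5) + (-5)*(3) = -25
  (XY)[1][0] = (5)*(2) + (-1)*(4) = 6
  (XY)[1][1] = (5)*(-5) + (-1)*(3) = -28
XY =
[      -16       -25 ]
[        6       -28 ]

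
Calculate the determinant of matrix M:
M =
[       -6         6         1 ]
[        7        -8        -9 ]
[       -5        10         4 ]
det(M) = -216

Expand along row 0 (cofactor expansion): det(M) = a*(e*i - f*h) - b*(d*i - f*g) + c*(d*h - e*g), where the 3×3 is [[a, b, c], [d, e, f], [g, h, i]].
Minor M_00 = (-8)*(4) - (-9)*(10) = -32 + 90 = 58.
Minor M_01 = (7)*(4) - (-9)*(-5) = 28 - 45 = -17.
Minor M_02 = (7)*(10) - (-8)*(-5) = 70 - 40 = 30.
det(M) = (-6)*(58) - (6)*(-17) + (1)*(30) = -348 + 102 + 30 = -216.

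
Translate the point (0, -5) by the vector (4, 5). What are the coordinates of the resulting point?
(4, 0)

Translation by (4, 5):
x' = 0 + 4 = 4
y' = -5 + 5 = 0
Homogeneous matrix: [[1, 0, 4], [0, 1, 5], [0, 0, 1]]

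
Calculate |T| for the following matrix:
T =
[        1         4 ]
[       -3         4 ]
det(T) = 16

For a 2×2 matrix [[a, b], [c, d]], det = a*d - b*c.
det(T) = (1)*(4) - (4)*(-3) = 4 + 12 = 16.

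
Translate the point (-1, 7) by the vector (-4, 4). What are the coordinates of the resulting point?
(-5, 11)

Translation by (-4, 4):
x' = -1 + -4 = -5
y' = 7 + 4 = 11
Homogeneous matrix: [[1, 0, -4], [0, 1, 4], [0, 0, 1]]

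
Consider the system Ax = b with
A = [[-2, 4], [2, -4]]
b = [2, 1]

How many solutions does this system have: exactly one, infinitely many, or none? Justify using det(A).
No solution

det(A) = (-2)*(-4) - (4)*(2) = 0, so A is singular.
The column space of A is span(column 1) = span([-2, 2]).
b = [2, 1] is not a scalar multiple of column 1, so b ∉ column space and the system is inconsistent — no solution.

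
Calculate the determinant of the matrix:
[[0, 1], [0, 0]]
0

For a 2×2 matrix [[a, b], [c, d]], det = ad - bc
det = (0)(0) - (1)(0) = 0 - 0 = 0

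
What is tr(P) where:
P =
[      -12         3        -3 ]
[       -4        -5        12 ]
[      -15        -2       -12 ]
tr(P) = -12 - 5 - 12 = -29

The trace of a square matrix is the sum of its diagonal entries.
Diagonal entries of P: P[0][0] = -12, P[1][1] = -5, P[2][2] = -12.
tr(P) = -12 - 5 - 12 = -29.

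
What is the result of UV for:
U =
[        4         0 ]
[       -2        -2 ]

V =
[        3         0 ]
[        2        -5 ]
UV =
[       12         0 ]
[      -10        10 ]

Matrix multiplication: (UV)[i][j] = sum over k of U[i][k] * V[k][j].
  (UV)[0][0] = (4)*(3) + (0)*(2) = 12
  (UV)[0][1] = (4)*(0) + (0)*(-5) = 0
  (UV)[1][0] = (-2)*(3) + (-2)*(2) = -10
  (UV)[1][1] = (-2)*(0) + (-2)*(-5) = 10
UV =
[       12         0 ]
[      -10        10 ]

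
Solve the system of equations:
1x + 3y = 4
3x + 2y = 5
x = 1, y = 1

Use elimination (row reduction):
Equation 1: 1x + 3y = 4.
Equation 2: 3x + 2y = 5.
Multiply Eq1 by 3 and Eq2 by 1: 3x + 9y = 12;  3x + 2y = 5.
Subtract: (-7)y = -7, so y = 1.
Back-substitute into Eq1: 1x + 3*(1) = 4, so x = 1.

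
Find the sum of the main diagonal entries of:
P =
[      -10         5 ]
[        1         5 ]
tr(P) = -10 + 5 = -5

The trace of a square matrix is the sum of its diagonal entries.
Diagonal entries of P: P[0][0] = -10, P[1][1] = 5.
tr(P) = -10 + 5 = -5.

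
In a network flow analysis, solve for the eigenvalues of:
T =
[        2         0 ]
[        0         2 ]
λ = 2, 2

Solve det(T - λI) = 0. For a 2×2 matrix the characteristic equation is λ² - (trace)λ + det = 0.
trace(T) = a + d = 2 + 2 = 4.
det(T) = a*d - b*c = (2)*(2) - (0)*(0) = 4 - 0 = 4.
Characteristic equation: λ² - (4)λ + (4) = 0.
Discriminant = (4)² - 4*(4) = 16 - 16 = 0.
λ = (4 ± √0) / 2 = (4 ± 0) / 2 = 2, 2.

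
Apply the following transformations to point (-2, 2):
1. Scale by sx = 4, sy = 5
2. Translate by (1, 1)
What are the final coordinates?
(-7, 11)

Step 1: Scale (-2, 2) by (sx, sy) = (4, 5) → (-8, 10)
Step 2: Translate by (1, 1) → (-7, 11)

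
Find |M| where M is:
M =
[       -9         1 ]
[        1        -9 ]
det(M) = 80

For a 2×2 matrix [[a, b], [c, d]], det = a*d - b*c.
det(M) = (-9)*(-9) - (1)*(1) = 81 - 1 = 80.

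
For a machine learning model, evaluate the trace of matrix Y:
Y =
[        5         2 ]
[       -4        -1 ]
tr(Y) = 5 - 1 = 4

The trace of a square matrix is the sum of its diagonal entries.
Diagonal entries of Y: Y[0][0] = 5, Y[1][1] = -1.
tr(Y) = 5 - 1 = 4.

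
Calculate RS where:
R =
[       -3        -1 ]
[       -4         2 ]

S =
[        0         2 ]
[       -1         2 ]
RS =
[        1        -8 ]
[       -2        -4 ]

Matrix multiplication: (RS)[i][j] = sum over k of R[i][k] * S[k][j].
  (RS)[0][0] = (-3)*(0) + (-1)*(-1) = 1
  (RS)[0][1] = (-3)*(2) + (-1)*(2) = -8
  (RS)[1][0] = (-4)*(0) + (2)*(-1) = -2
  (RS)[1][1] = (-4)*(2) + (2)*(2) = -4
RS =
[        1        -8 ]
[       -2        -4 ]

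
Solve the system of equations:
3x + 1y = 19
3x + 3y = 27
x = 5, y = 4

Use elimination (row reduction):
Equation 1: 3x + 1y = 19.
Equation 2: 3x + 3y = 27.
Multiply Eq1 by 3 and Eq2 by 3: 9x + 3y = 57;  9x + 9y = 81.
Subtract: (6)y = 24, so y = 4.
Back-substitute into Eq1: 3x + 1*(4) = 19, so x = 5.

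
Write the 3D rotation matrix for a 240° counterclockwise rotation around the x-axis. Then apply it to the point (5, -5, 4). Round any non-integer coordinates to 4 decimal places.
R = [[1, 0, 0], [0, -1/2, √3/2], [0, -√3/2, -1/2]]; R·(5, -5, 4) = (5.0000, 5.9641, 2.3301)

Rotation matrix for 240° around x-axis:
cos(240°) = -1/2, sin(240°) = -√3/2
R = [[1, 0, 0], [0, -1/2, √3/2], [0, -√3/2, -1/2]]
Apply to (5, -5, 4): R·[5, -5, 4]ᵀ = (5.0000, 5.9641, 2.3301)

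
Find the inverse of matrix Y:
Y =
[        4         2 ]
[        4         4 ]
det(Y) = 8
Y⁻¹ =
[      1/2      -1/4 ]
[     -1/2       1/2 ]

For a 2×2 matrix Y = [[a, b], [c, d]] with det(Y) ≠ 0, Y⁻¹ = (1/det(Y)) * [[d, -b], [-c, a]].
det(Y) = (4)*(4) - (2)*(4) = 16 - 8 = 8.
Y⁻¹ = (1/8) * [[4, -2], [-4, 4]].
Dividing each entry by 8 and reducing:
Y⁻¹ =
[      1/2      -1/4 ]
[     -1/2       1/2 ]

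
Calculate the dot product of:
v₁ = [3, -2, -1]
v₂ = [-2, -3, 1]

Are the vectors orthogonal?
-1, No

The dot product is the sum of products of corresponding components.
v₁·v₂ = (3)*(-2) + (-2)*(-3) + (-1)*(1) = -6 + 6 - 1 = -1.
Two vectors are orthogonal iff their dot product is 0; here the dot product is -1, so the vectors are not orthogonal.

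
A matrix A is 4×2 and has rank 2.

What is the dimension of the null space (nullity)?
0

The rank-nullity theorem for an m×n matrix states:
rank(A) + nullity(A) = n (the number of columns).
Here n = 2 and rank(A) = 2, so nullity(A) = 2 - 2 = 0.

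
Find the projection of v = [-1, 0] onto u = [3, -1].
[-9/10, 3/10]

The projection of v onto u is proj_u(v) = ((v·u) / (u·u)) · u.
v·u = (-1)*(3) + (0)*(-1) = -3.
u·u = (3)*(3) + (-1)*(-1) = 10.
coefficient = -3 / 10 = -3/10.
proj_u(v) = -3/10 · [3, -1] = [-9/10, 3/10].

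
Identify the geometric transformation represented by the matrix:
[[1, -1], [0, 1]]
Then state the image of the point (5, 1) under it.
horizontal shear with factor -1; image of (5, 1) is (4, 1)

The matrix [[1, k], [0, 1]] sends (x, y) to (x + -1y, y), leaving the y-coordinate fixed: a horizontal shear.
The matrix [[1, -1], [0, 1]] represents: horizontal shear with factor -1.
Applying it to (5, 1): [1·5 + -1·1, 0·5 + 1·1] = (4, 1).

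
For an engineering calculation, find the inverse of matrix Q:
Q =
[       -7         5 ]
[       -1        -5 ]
det(Q) = 40
Q⁻¹ =
[     -1/8      -1/8 ]
[     1/40     -7/40 ]

For a 2×2 matrix Q = [[a, b], [c, d]] with det(Q) ≠ 0, Q⁻¹ = (1/det(Q)) * [[d, -b], [-c, a]].
det(Q) = (-7)*(-5) - (5)*(-1) = 35 + 5 = 40.
Q⁻¹ = (1/40) * [[-5, -5], [1, -7]].
Dividing each entry by 40 and reducing:
Q⁻¹ =
[     -1/8      -1/8 ]
[     1/40     -7/40 ]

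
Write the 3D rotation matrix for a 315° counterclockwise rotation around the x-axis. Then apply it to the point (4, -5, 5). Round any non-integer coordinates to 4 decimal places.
R = [[1, 0, 0], [0, √2/2, √2/2], [0, -√2/2, √2/2]]; R·(4, -5, 5) = (4.0000, 0.0000, 7.0711)

Rotation matrix for 315° around x-axis:
cos(315°) = √2/2, sin(315°) = -√2/2
R = [[1, 0, 0], [0, √2/2, √2/2], [0, -√2/2, √2/2]]
Apply to (4, -5, 5): R·[4, -5, 5]ᵀ = (4.0000, 0.0000, 7.0711)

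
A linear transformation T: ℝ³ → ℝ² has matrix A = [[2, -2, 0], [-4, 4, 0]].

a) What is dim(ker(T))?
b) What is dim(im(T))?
dim(ker) = 2, dim(im) = 1

Observe that row 2 = -2 × row 1 (so the rows are linearly dependent).
Thus rank(A) = 1 (only one linearly independent row).
dim(im(T)) = rank(A) = 1.
By the rank-nullity theorem applied to T: ℝ³ → ℝ², rank(A) + nullity(A) = 3 (the domain dimension), so dim(ker(T)) = 3 - 1 = 2.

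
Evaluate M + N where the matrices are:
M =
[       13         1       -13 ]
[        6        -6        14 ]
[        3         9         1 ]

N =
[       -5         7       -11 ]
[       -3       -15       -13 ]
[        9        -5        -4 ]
M + N =
[        8         8       -24 ]
[        3       -21         1 ]
[       12         4        -3 ]

Matrix addition is elementwise: (M+N)[i][j] = M[i][j] + N[i][j].
  (M+N)[0][0] = (13) + (-5) = 8
  (M+N)[0][1] = (1) + (7) = 8
  (M+N)[0][2] = (-13) + (-11) = -24
  (M+N)[1][0] = (6) + (-3) = 3
  (M+N)[1][1] = (-6) + (-15) = -21
  (M+N)[1][2] = (14) + (-13) = 1
  (M+N)[2][0] = (3) + (9) = 12
  (M+N)[2][1] = (9) + (-5) = 4
  (M+N)[2][2] = (1) + (-4) = -3
M + N =
[        8         8       -24 ]
[        3       -21         1 ]
[       12         4        -3 ]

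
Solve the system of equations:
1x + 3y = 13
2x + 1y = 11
x = 4, y = 3

Use elimination (row reduction):
Equation 1: 1x + 3y = 13.
Equation 2: 2x + 1y = 11.
Multiply Eq1 by 2 and Eq2 by 1: 2x + 6y = 26;  2x + 1y = 11.
Subtract: (-5)y = -15, so y = 3.
Back-substitute into Eq1: 1x + 3*(3) = 13, so x = 4.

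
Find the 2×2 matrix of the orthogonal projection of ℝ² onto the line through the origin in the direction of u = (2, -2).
[[1/2, -1/2], [-1/2, 1/2]]

The orthogonal projection onto the line spanned by a nonzero vector u = (a, b) has matrix P = (u uᵀ) / (uᵀ u) = (1/(a² + b²)) · [[a², ab], [ab, b²]].
Here u = (2, -2), so a² + b² = 4 + 4 = 8.
P = (1/8) · [[4, -4], [-4, 4]] = [[1/2, -1/2], [-1/2, 1/2]].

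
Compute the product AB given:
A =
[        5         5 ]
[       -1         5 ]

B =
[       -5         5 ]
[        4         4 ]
AB =
[       -5        45 ]
[       25        15 ]

Matrix multiplication: (AB)[i][j] = sum over k of A[i][k] * B[k][j].
  (AB)[0][0] = (5)*(-5) + (5)*(4) = -5
  (AB)[0][1] = (5)*(5) + (5)*(4) = 45
  (AB)[1][0] = (-1)*(-5) + (5)*(4) = 25
  (AB)[1][1] = (-1)*(5) + (5)*(4) = 15
AB =
[       -5        45 ]
[       25        15 ]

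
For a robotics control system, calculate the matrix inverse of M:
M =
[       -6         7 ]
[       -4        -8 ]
det(M) = 76
M⁻¹ =
[    -2/19     -7/76 ]
[     1/19     -3/38 ]

For a 2×2 matrix M = [[a, b], [c, d]] with det(M) ≠ 0, M⁻¹ = (1/det(M)) * [[d, -b], [-c, a]].
det(M) = (-6)*(-8) - (7)*(-4) = 48 + 28 = 76.
M⁻¹ = (1/76) * [[-8, -7], [4, -6]].
Dividing each entry by 76 and reducing:
M⁻¹ =
[    -2/19     -7/76 ]
[     1/19     -3/38 ]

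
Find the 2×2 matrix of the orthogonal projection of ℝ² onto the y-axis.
[[0, 0], [0, 1]]

The orthogonal projection onto the line spanned by a nonzero vector u = (a, b) has matrix P = (u uᵀ) / (uᵀ u) = (1/(a² + b²)) · [[a², ab], [ab, b²]].
Here u = (0, 1), so a² + b² = 0 + 1 = 1.
P = (1/1) · [[0, 0], [0, 1]] = [[0, 0], [0, 1]].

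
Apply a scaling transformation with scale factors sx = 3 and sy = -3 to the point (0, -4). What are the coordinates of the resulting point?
(0, 12)

Scaling matrix:
[[3, 0], [0, -3]]
Result: (0 × 3, -4 × -3) = (0, 12)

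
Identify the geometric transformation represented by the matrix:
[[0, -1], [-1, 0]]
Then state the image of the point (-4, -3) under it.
reflection across the line y = -x; image of (-4, -3) is (3, 4)

This is a symmetric orthogonal matrix with determinant -1, which characterizes a reflection in ℝ².
The matrix [[0, -1], [-1, 0]] represents: reflection across the line y = -x.
Applying it to (-4, -3): [0·-4 + -1·-3, -1·-4 + 0·-3] = (3, 4).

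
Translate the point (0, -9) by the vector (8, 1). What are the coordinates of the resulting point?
(8, -8)

Translation by (8, 1):
x' = 0 + 8 = 8
y' = -9 + 1 = -8
Homogeneous matrix: [[1, 0, 8], [0, 1, 1], [0, 0, 1]]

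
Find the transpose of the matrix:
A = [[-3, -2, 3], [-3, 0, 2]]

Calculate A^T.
[[-3, -3], [-2, 0], [3, 2]]

The transpose sends entry (i,j) to (j,i); rows become columns.
Row 0 of A: [-3, -2, 3] -> column 0 of A^T.
Row 1 of A: [-3, 0, 2] -> column 1 of A^T.
A^T = [[-3, -3], [-2, 0], [3, 2]]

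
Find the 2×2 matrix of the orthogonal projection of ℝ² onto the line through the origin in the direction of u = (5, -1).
[[25/26, -5/26], [-5/26, 1/26]]

The orthogonal projection onto the line spanned by a nonzero vector u = (a, b) has matrix P = (u uᵀ) / (uᵀ u) = (1/(a² + b²)) · [[a², ab], [ab, b²]].
Here u = (5, -1), so a² + b² = 25 + 1 = 26.
P = (1/26) · [[25, -5], [-5, 1]] = [[25/26, -5/26], [-5/26, 1/26]].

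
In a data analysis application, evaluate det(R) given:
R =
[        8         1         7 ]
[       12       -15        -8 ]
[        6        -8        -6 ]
det(R) = 190

Expand along row 0 (cofactor expansion): det(R) = a*(e*i - f*h) - b*(d*i - f*g) + c*(d*h - e*g), where the 3×3 is [[a, b, c], [d, e, f], [g, h, i]].
Minor M_00 = (-15)*(-6) - (-8)*(-8) = 90 - 64 = 26.
Minor M_01 = (12)*(-6) - (-8)*(6) = -72 + 48 = -24.
Minor M_02 = (12)*(-8) - (-15)*(6) = -96 + 90 = -6.
det(R) = (8)*(26) - (1)*(-24) + (7)*(-6) = 208 + 24 - 42 = 190.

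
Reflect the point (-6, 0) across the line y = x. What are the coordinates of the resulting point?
(0, -6)

Reflection across line y = x: (-6, 0) → (0, -6)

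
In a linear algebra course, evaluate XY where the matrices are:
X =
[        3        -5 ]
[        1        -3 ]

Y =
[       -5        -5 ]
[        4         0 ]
XY =
[      -35       -15 ]
[      -17        -5 ]

Matrix multiplication: (XY)[i][j] = sum over k of X[i][k] * Y[k][j].
  (XY)[0][0] = (3)*(-5) + (-5)*(4) = -35
  (XY)[0][1] = (3)*(-5) + (-5)*(0) = -15
  (XY)[1][0] = (1)*(-5) + (-3)*(4) = -17
  (XY)[1][1] = (1)*(-5) + (-3)*(0) = -5
XY =
[      -35       -15 ]
[      -17        -5 ]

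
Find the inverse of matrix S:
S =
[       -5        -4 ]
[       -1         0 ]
det(S) = -4
S⁻¹ =
[        0        -1 ]
[     -1/4       5/4 ]

For a 2×2 matrix S = [[a, b], [c, d]] with det(S) ≠ 0, S⁻¹ = (1/det(S)) * [[d, -b], [-c, a]].
det(S) = (-5)*(0) - (-4)*(-1) = 0 - 4 = -4.
S⁻¹ = (1/-4) * [[0, 4], [1, -5]].
Dividing each entry by -4 and reducing:
S⁻¹ =
[        0        -1 ]
[     -1/4       5/4 ]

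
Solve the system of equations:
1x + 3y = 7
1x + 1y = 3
x = 1, y = 2

Use elimination (row reduction):
Equation 1: 1x + 3y = 7.
Equation 2: 1x + 1y = 3.
Multiply Eq1 by 1 and Eq2 by 1: 1x + 3y = 7;  1x + 1y = 3.
Subtract: (-2)y = -4, so y = 2.
Back-substitute into Eq1: 1x + 3*(2) = 7, so x = 1.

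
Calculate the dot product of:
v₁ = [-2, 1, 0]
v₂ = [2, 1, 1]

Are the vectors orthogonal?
-3, No

The dot product is the sum of products of corresponding components.
v₁·v₂ = (-2)*(2) + (1)*(1) + (0)*(1) = -4 + 1 + 0 = -3.
Two vectors are orthogonal iff their dot product is 0; here the dot product is -3, so the vectors are not orthogonal.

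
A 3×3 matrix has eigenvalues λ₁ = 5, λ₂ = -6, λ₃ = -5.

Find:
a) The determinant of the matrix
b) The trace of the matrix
det = 150, trace = -6

Two standard eigenvalue identities:
- det(A) equals the product of the eigenvalues (counted with multiplicity).
- trace(A) equals the sum of the eigenvalues.
det(A) = (5)*(-6)*(-5) = 150.
trace(A) = 5 - 6 - 5 = -6.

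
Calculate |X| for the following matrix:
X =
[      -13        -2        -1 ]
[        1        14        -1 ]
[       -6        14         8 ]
det(X) = -1732

Expand along row 0 (cofactor expansion): det(X) = a*(e*i - f*h) - b*(d*i - f*g) + c*(d*h - e*g), where the 3×3 is [[a, b, c], [d, e, f], [g, h, i]].
Minor M_00 = (14)*(8) - (-1)*(14) = 112 + 14 = 126.
Minor M_01 = (1)*(8) - (-1)*(-6) = 8 - 6 = 2.
Minor M_02 = (1)*(14) - (14)*(-6) = 14 + 84 = 98.
det(X) = (-13)*(126) - (-2)*(2) + (-1)*(98) = -1638 + 4 - 98 = -1732.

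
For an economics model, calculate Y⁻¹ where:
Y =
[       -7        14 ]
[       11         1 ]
det(Y) = -161
Y⁻¹ =
[   -1/161      2/23 ]
[   11/161      1/23 ]

For a 2×2 matrix Y = [[a, b], [c, d]] with det(Y) ≠ 0, Y⁻¹ = (1/det(Y)) * [[d, -b], [-c, a]].
det(Y) = (-7)*(1) - (14)*(11) = -7 - 154 = -161.
Y⁻¹ = (1/-161) * [[1, -14], [-11, -7]].
Dividing each entry by -161 and reducing:
Y⁻¹ =
[   -1/161      2/23 ]
[   11/161      1/23 ]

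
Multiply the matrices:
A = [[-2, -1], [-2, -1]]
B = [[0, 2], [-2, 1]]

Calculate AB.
[[2, -5], [2, -5]]

Each entry (i,j) of AB = sum over k of A[i][k]*B[k][j].
(AB)[0][0] = (-2)*(0) + (-1)*(-2) = 2
(AB)[0][1] = (-2)*(2) + (-1)*(1) = -5
(AB)[1][0] = (-2)*(0) + (-1)*(-2) = 2
(AB)[1][1] = (-2)*(2) + (-1)*(1) = -5
AB = [[2, -5], [2, -5]]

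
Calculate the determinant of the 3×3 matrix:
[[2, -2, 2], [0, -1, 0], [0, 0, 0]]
0

Expansion along first row:
det = 2·det([[-1,0],[0,0]]) - -2·det([[0,0],[0,0]]) + 2·det([[0,-1],[0,0]])
    = 2·(-1·0 - 0·0) - -2·(0·0 - 0·0) + 2·(0·0 - -1·0)
    = 2·0 - -2·0 + 2·0
    = 0 + 0 + 0 = 0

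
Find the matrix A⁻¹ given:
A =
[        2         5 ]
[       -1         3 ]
det(A) = 11
A⁻¹ =
[     3/11     -5/11 ]
[     1/11      2/11 ]

For a 2×2 matrix A = [[a, b], [c, d]] with det(A) ≠ 0, A⁻¹ = (1/det(A)) * [[d, -b], [-c, a]].
det(A) = (2)*(3) - (5)*(-1) = 6 + 5 = 11.
A⁻¹ = (1/11) * [[3, -5], [1, 2]].
Dividing each entry by 11 and reducing:
A⁻¹ =
[     3/11     -5/11 ]
[     1/11      2/11 ]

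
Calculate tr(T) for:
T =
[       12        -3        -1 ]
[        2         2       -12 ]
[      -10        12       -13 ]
tr(T) = 12 + 2 - 13 = 1

The trace of a square matrix is the sum of its diagonal entries.
Diagonal entries of T: T[0][0] = 12, T[1][1] = 2, T[2][2] = -13.
tr(T) = 12 + 2 - 13 = 1.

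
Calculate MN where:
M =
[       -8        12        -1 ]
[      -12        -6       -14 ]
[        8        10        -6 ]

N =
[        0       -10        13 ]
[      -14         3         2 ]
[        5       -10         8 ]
MN =
[     -173       126       -88 ]
[       14       242      -280 ]
[     -170        10        76 ]

Matrix multiplication: (MN)[i][j] = sum over k of M[i][k] * N[k][j].
  (MN)[0][0] = (-8)*(0) + (12)*(-14) + (-1)*(5) = -173
  (MN)[0][1] = (-8)*(-10) + (12)*(3) + (-1)*(-10) = 126
  (MN)[0][2] = (-8)*(13) + (12)*(2) + (-1)*(8) = -88
  (MN)[1][0] = (-12)*(0) + (-6)*(-14) + (-14)*(5) = 14
  (MN)[1][1] = (-12)*(-10) + (-6)*(3) + (-14)*(-10) = 242
  (MN)[1][2] = (-12)*(13) + (-6)*(2) + (-14)*(8) = -280
  (MN)[2][0] = (8)*(0) + (10)*(-14) + (-6)*(5) = -170
  (MN)[2][1] = (8)*(-10) + (10)*(3) + (-6)*(-10) = 10
  (MN)[2][2] = (8)*(13) + (10)*(2) + (-6)*(8) = 76
MN =
[     -173       126       -88 ]
[       14       242      -280 ]
[     -170        10        76 ]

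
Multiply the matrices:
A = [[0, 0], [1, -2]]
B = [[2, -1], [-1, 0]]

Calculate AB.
[[0, 0], [4, -1]]

Each entry (i,j) of AB = sum over k of A[i][k]*B[k][j].
(AB)[0][0] = (0)*(2) + (0)*(-1) = 0
(AB)[0][1] = (0)*(-1) + (0)*(0) = 0
(AB)[1][0] = (1)*(2) + (-2)*(-1) = 4
(AB)[1][1] = (1)*(-1) + (-2)*(0) = -1
AB = [[0, 0], [4, -1]]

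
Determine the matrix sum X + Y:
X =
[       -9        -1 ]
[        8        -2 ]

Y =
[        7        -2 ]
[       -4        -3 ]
X + Y =
[       -2        -3 ]
[        4        -5 ]

Matrix addition is elementwise: (X+Y)[i][j] = X[i][j] + Y[i][j].
  (X+Y)[0][0] = (-9) + (7) = -2
  (X+Y)[0][1] = (-1) + (-2) = -3
  (X+Y)[1][0] = (8) + (-4) = 4
  (X+Y)[1][1] = (-2) + (-3) = -5
X + Y =
[       -2        -3 ]
[        4        -5 ]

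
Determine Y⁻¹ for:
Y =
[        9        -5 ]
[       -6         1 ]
det(Y) = -21
Y⁻¹ =
[    -1/21     -5/21 ]
[     -2/7      -3/7 ]

For a 2×2 matrix Y = [[a, b], [c, d]] with det(Y) ≠ 0, Y⁻¹ = (1/det(Y)) * [[d, -b], [-c, a]].
det(Y) = (9)*(1) - (-5)*(-6) = 9 - 30 = -21.
Y⁻¹ = (1/-21) * [[1, 5], [6, 9]].
Dividing each entry by -21 and reducing:
Y⁻¹ =
[    -1/21     -5/21 ]
[     -2/7      -3/7 ]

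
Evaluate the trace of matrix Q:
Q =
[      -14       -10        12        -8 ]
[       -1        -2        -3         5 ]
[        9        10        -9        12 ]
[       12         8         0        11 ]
tr(Q) = -14 - 2 - 9 + 11 = -14

The trace of a square matrix is the sum of its diagonal entries.
Diagonal entries of Q: Q[0][0] = -14, Q[1][1] = -2, Q[2][2] = -9, Q[3][3] = 11.
tr(Q) = -14 - 2 - 9 + 11 = -14.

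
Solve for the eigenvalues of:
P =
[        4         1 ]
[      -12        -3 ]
λ = 0, 1

Solve det(P - λI) = 0. For a 2×2 matrix the characteristic equation is λ² - (trace)λ + det = 0.
trace(P) = a + d = 4 - 3 = 1.
det(P) = a*d - b*c = (4)*(-3) - (1)*(-12) = -12 + 12 = 0.
Characteristic equation: λ² - (1)λ + (0) = 0.
Discriminant = (1)² - 4*(0) = 1 - 0 = 1.
λ = (1 ± √1) / 2 = (1 ± 1) / 2 = 0, 1.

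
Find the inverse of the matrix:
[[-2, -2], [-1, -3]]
[[-3/4, 1/2], [1/4, -1/2]]

For [[a,b],[c,d]], inverse = (1/det)·[[d,-b],[-c,a]]
det = -2·-3 - -2·-1 = 4
Inverse = (1/4)·[[-3, 2], [1, -2]]
        = [[-3/4, 1/2], [1/4, -1/2]]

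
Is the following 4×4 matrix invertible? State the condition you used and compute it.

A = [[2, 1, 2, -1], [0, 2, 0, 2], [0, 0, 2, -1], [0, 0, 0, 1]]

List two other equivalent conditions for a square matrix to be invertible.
Yes, invertible; det(A) = 8 ≠ 0. Equivalent conditions: rank(A) = 4; Ax = 0 has only the trivial solution; 0 is not an eigenvalue; the columns of A are linearly independent.

To check invertibility, compute det(A).
The given matrix is triangular, so det(A) equals the product of its diagonal entries = 8 ≠ 0.
Since det(A) ≠ 0, A is invertible.
Equivalent conditions for a square matrix A to be invertible:
- rank(A) = 4 (full rank).
- The homogeneous system Ax = 0 has only the trivial solution x = 0.
- 0 is not an eigenvalue of A.
- The columns (equivalently rows) of A are linearly independent.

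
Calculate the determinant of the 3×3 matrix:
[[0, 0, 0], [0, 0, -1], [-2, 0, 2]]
0

Expansion along first row:
det = 0·det([[0,-1],[0,2]]) - 0·det([[0,-1],[-2,2]]) + 0·det([[0,0],[-2,0]])
    = 0·(0·2 - -1·0) - 0·(0·2 - -1·-2) + 0·(0·0 - 0·-2)
    = 0·0 - 0·-2 + 0·0
    = 0 + 0 + 0 = 0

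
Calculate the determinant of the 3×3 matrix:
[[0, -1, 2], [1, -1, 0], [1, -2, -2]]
-4

Expansion along first row:
det = 0·det([[-1,0],[-2,-2]]) - -1·det([[1,0],[1,-2]]) + 2·det([[1,-1],[1,-2]])
    = 0·(-1·-2 - 0·-2) - -1·(1·-2 - 0·1) + 2·(1·-2 - -1·1)
    = 0·2 - -1·-2 + 2·-1
    = 0 + -2 + -2 = -4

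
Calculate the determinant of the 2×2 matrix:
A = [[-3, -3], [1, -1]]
6

For A = [[a, b], [c, d]], det(A) = a*d - b*c.
det(A) = (-3)*(-1) - (-3)*(1) = 3 - -3 = 6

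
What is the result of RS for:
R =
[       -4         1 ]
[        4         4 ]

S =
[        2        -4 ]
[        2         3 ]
RS =
[       -6        19 ]
[       16        -4 ]

Matrix multiplication: (RS)[i][j] = sum over k of R[i][k] * S[k][j].
  (RS)[0][0] = (-4)*(2) + (1)*(2) = -6
  (RS)[0][1] = (-4)*(-4) + (1)*(3) = 19
  (RS)[1][0] = (4)*(2) + (4)*(2) = 16
  (RS)[1][1] = (4)*(-4) + (4)*(3) = -4
RS =
[       -6        19 ]
[       16        -4 ]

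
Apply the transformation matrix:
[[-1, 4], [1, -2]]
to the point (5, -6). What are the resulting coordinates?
(-29, 17)

Matrix multiplication:
[[-1, 4], [1, -2]] × [5, -6]ᵀ
= [-1×5 + 4×-6, 1×5 + -2×-6]ᵀ
= [-29.0000, 17.0000]ᵀ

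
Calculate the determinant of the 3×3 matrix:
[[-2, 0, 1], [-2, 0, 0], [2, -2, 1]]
4

Expansion along first row:
det = -2·det([[0,0],[-2,1]]) - 0·det([[-2,0],[2,1]]) + 1·det([[-2,0],[2,-2]])
    = -2·(0·1 - 0·-2) - 0·(-2·1 - 0·2) + 1·(-2·-2 - 0·2)
    = -2·0 - 0·-2 + 1·4
    = 0 + 0 + 4 = 4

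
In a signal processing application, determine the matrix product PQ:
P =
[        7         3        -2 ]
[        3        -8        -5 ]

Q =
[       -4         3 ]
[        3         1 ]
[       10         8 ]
PQ =
[      -39         8 ]
[      -86       -39 ]

Matrix multiplication: (PQ)[i][j] = sum over k of P[i][k] * Q[k][j].
  (PQ)[0][0] = (7)*(-4) + (3)*(3) + (-2)*(10) = -39
  (PQ)[0][1] = (7)*(3) + (3)*(1) + (-2)*(8) = 8
  (PQ)[1][0] = (3)*(-4) + (-8)*(3) + (-5)*(10) = -86
  (PQ)[1][1] = (3)*(3) + (-8)*(1) + (-5)*(8) = -39
PQ =
[      -39         8 ]
[      -86       -39 ]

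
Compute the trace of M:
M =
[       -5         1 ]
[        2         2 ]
tr(M) = -5 + 2 = -3

The trace of a square matrix is the sum of its diagonal entries.
Diagonal entries of M: M[0][0] = -5, M[1][1] = 2.
tr(M) = -5 + 2 = -3.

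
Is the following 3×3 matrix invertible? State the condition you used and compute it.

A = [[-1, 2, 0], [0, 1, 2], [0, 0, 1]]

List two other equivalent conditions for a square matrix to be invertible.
Yes, invertible; det(A) = -1 ≠ 0. Equivalent conditions: rank(A) = 3; Ax = 0 has only the trivial solution; 0 is not an eigenvalue; the columns of A are linearly independent.

To check invertibility, compute det(A).
The given matrix is triangular, so det(A) equals the product of its diagonal entries = -1 ≠ 0.
Since det(A) ≠ 0, A is invertible.
Equivalent conditions for a square matrix A to be invertible:
- rank(A) = 3 (full rank).
- The homogeneous system Ax = 0 has only the trivial solution x = 0.
- 0 is not an eigenvalue of A.
- The columns (equivalently rows) of A are linearly independent.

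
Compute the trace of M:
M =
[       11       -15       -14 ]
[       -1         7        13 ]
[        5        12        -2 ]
tr(M) = 11 + 7 - 2 = 16

The trace of a square matrix is the sum of its diagonal entries.
Diagonal entries of M: M[0][0] = 11, M[1][1] = 7, M[2][2] = -2.
tr(M) = 11 + 7 - 2 = 16.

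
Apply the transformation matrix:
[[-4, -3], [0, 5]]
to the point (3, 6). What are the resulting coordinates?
(-30, 30)

Matrix multiplication:
[[-4, -3], [0, 5]] × [3, 6]ᵀ
= [-4×3 + -3×6, 0×3 + 5×6]ᵀ
= [-30.0000, 30.0000]ᵀ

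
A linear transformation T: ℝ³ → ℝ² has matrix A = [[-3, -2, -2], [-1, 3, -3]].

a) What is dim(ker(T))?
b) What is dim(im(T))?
dim(ker) = 1, dim(im) = 2

The two rows are not scalar multiples of one another (no single k satisfies row 2 = k × row 1), so they are linearly independent.
Thus rank(A) = 2.
dim(im(T)) = rank(A) = 2.
By the rank-nullity theorem applied to T: ℝ³ → ℝ², rank(A) + nullity(A) = 3 (the domain dimension), so dim(ker(T)) = 3 - 2 = 1.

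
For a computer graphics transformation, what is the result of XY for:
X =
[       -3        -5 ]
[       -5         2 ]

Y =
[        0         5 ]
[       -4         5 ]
XY =
[       20       -40 ]
[       -8       -15 ]

Matrix multiplication: (XY)[i][j] = sum over k of X[i][k] * Y[k][j].
  (XY)[0][0] = (-3)*(0) + (-5)*(-4) = 20
  (XY)[0][1] = (-3)*(5) + (-5)*(5) = -40
  (XY)[1][0] = (-5)*(0) + (2)*(-4) = -8
  (XY)[1][1] = (-5)*(5) + (2)*(5) = -15
XY =
[       20       -40 ]
[       -8       -15 ]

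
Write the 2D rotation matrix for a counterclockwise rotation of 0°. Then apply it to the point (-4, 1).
R = [[1, 0], [0, 1]]; R·(-4, 1) = (-4, 1)

Rotation matrix formula: R(θ) = [[cos θ, -sin θ], [sin θ, cos θ]]
For θ = 0°:
cos(0°) = 1
sin(0°) = 0
R = [[1, 0], [0, 1]]
Apply to (-4, 1): [1·-4 + (0)·1, 0·-4 + 1·1] = (-4, 1)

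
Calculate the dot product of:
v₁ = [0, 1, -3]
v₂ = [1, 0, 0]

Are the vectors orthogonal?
0, Yes

The dot product is the sum of products of corresponding components.
v₁·v₂ = (0)*(1) + (1)*(0) + (-3)*(0) = 0 + 0 + 0 = 0.
Two vectors are orthogonal iff their dot product is 0; here the dot product is 0, so the vectors are orthogonal.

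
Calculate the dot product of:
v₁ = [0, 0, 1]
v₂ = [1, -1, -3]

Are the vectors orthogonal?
-3, No

The dot product is the sum of products of corresponding components.
v₁·v₂ = (0)*(1) + (0)*(-1) + (1)*(-3) = 0 + 0 - 3 = -3.
Two vectors are orthogonal iff their dot product is 0; here the dot product is -3, so the vectors are not orthogonal.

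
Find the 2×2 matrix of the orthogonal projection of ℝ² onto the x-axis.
[[1, 0], [0, 0]]

The orthogonal projection onto the line spanned by a nonzero vector u = (a, b) has matrix P = (u uᵀ) / (uᵀ u) = (1/(a² + b²)) · [[a², ab], [ab, b²]].
Here u = (1, 0), so a² + b² = 1 + 0 = 1.
P = (1/1) · [[1, 0], [0, 0]] = [[1, 0], [0, 0]].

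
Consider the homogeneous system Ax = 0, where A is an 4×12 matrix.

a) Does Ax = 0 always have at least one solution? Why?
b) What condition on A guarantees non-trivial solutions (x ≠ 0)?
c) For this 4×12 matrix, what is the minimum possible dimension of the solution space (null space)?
a) Yes, x = 0 is always a solution. b) When A has linearly dependent columns (rank < n). c) Minimum nullity = 8.

a) x = 0 satisfies A·0 = 0, so the zero vector is always a solution.
b) Non-trivial solutions exist iff the columns of A are linearly dependent, equivalently rank(A) < n (the number of columns).
c) By rank-nullity, rank(A) + nullity(A) = n = 12. Since A has only 4 rows, rank(A) ≤ 4, so nullity(A) ≥ 12 - 4 = 8.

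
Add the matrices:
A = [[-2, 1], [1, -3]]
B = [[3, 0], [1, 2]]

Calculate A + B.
[[1, 1], [2, -1]]

Add corresponding elements:
(-2)+(3)=1
(1)+(0)=1
(1)+(1)=2
(-3)+(2)=-1
A + B = [[1, 1], [2, -1]]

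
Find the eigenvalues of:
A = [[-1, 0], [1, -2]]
λ = -2, -1

Solve det(A - λI) = 0. For a 2×2 matrix this is λ² - (trace)λ + det = 0.
trace(A) = -1 - 2 = -3.
det(A) = (-1)*(-2) - (0)*(1) = 2 - 0 = 2.
Characteristic equation: λ² - (-3)λ + (2) = 0.
Discriminant: (-3)² - 4*(2) = 9 - 8 = 1.
Roots: λ = (-3 ± √1) / 2 = -2, -1.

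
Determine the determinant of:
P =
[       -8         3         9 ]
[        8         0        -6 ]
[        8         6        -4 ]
det(P) = 96

Expand along row 0 (cofactor expansion): det(P) = a*(e*i - f*h) - b*(d*i - f*g) + c*(d*h - e*g), where the 3×3 is [[a, b, c], [d, e, f], [g, h, i]].
Minor M_00 = (0)*(-4) - (-6)*(6) = 0 + 36 = 36.
Minor M_01 = (8)*(-4) - (-6)*(8) = -32 + 48 = 16.
Minor M_02 = (8)*(6) - (0)*(8) = 48 - 0 = 48.
det(P) = (-8)*(36) - (3)*(16) + (9)*(48) = -288 - 48 + 432 = 96.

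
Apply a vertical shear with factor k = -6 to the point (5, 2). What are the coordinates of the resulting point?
(5, -28)

Shear matrix for vertical shear with factor k = -6:
[[1, 0], [-6, 1]]
Result: (5, 2) → (5, -28)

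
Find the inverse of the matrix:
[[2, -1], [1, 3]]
[[3/7, 1/7], [-1/7, 2/7]]

For [[a,b],[c,d]], inverse = (1/det)·[[d,-b],[-c,a]]
det = 2·3 - -1·1 = 7
Inverse = (1/7)·[[3, 1], [-1, 2]]
        = [[3/7, 1/7], [-1/7, 2/7]]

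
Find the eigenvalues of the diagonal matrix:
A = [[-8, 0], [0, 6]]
λ₁ = -8, λ₂ = 6

The characteristic polynomial of A is det(A - λI) = (-8 - λ)(6 - λ) = 0.
The roots are λ = -8 and λ = 6, so the eigenvalues are the diagonal entries.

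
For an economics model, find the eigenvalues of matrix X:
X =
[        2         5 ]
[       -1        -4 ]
λ = -3, 1

Solve det(X - λI) = 0. For a 2×2 matrix the characteristic equation is λ² - (trace)λ + det = 0.
trace(X) = a + d = 2 - 4 = -2.
det(X) = a*d - b*c = (2)*(-4) - (5)*(-1) = -8 + 5 = -3.
Characteristic equation: λ² - (-2)λ + (-3) = 0.
Discriminant = (-2)² - 4*(-3) = 4 + 12 = 16.
λ = (-2 ± √16) / 2 = (-2 ± 4) / 2 = -3, 1.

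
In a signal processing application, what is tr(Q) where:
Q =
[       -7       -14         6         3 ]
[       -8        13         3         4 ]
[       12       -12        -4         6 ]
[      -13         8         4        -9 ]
tr(Q) = -7 + 13 - 4 - 9 = -7

The trace of a square matrix is the sum of its diagonal entries.
Diagonal entries of Q: Q[0][0] = -7, Q[1][1] = 13, Q[2][2] = -4, Q[3][3] = -9.
tr(Q) = -7 + 13 - 4 - 9 = -7.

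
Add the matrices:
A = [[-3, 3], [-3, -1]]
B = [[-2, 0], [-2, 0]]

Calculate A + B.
[[-5, 3], [-5, -1]]

Add corresponding elements:
(-3)+(-2)=-5
(3)+(0)=3
(-3)+(-2)=-5
(-1)+(0)=-1
A + B = [[-5, 3], [-5, -1]]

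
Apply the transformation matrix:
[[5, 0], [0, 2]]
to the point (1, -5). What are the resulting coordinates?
(5, -10)

Matrix multiplication:
[[5, 0], [0, 2]] × [1, -5]ᵀ
= [5×1 + 0×-5, 0×1 + 2×-5]ᵀ
= [5.0000, -10.0000]ᵀ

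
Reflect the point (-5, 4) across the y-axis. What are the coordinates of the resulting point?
(5, 4)

Reflection across y-axis: (-5, 4) → (5, 4)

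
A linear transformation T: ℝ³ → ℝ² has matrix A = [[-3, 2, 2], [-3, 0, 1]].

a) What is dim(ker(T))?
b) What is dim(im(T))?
dim(ker) = 1, dim(im) = 2

The two rows are not scalar multiples of one another (no single k satisfies row 2 = k × row 1), so they are linearly independent.
Thus rank(A) = 2.
dim(im(T)) = rank(A) = 2.
By the rank-nullity theorem applied to T: ℝ³ → ℝ², rank(A) + nullity(A) = 3 (the domain dimension), so dim(ker(T)) = 3 - 2 = 1.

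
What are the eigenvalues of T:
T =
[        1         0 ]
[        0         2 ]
λ = 1, 2

Solve det(T - λI) = 0. For a 2×2 matrix the characteristic equation is λ² - (trace)λ + det = 0.
trace(T) = a + d = 1 + 2 = 3.
det(T) = a*d - b*c = (1)*(2) - (0)*(0) = 2 - 0 = 2.
Characteristic equation: λ² - (3)λ + (2) = 0.
Discriminant = (3)² - 4*(2) = 9 - 8 = 1.
λ = (3 ± √1) / 2 = (3 ± 1) / 2 = 1, 2.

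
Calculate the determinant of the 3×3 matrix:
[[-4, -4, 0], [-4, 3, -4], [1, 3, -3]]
52

Expansion along first row:
det = -4·det([[3,-4],[3,-3]]) - -4·det([[-4,-4],[1,-3]]) + 0·det([[-4,3],[1,3]])
    = -4·(3·-3 - -4·3) - -4·(-4·-3 - -4·1) + 0·(-4·3 - 3·1)
    = -4·3 - -4·16 + 0·-15
    = -12 + 64 + 0 = 52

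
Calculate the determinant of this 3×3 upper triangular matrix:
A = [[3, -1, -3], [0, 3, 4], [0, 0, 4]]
36

The determinant of a triangular matrix is the product of its diagonal entries (the off-diagonal entries above the diagonal do not affect it).
det(A) = (3) * (3) * (4) = 36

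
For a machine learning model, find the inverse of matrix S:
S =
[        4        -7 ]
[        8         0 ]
det(S) = 56
S⁻¹ =
[        0       1/8 ]
[     -1/7      1/14 ]

For a 2×2 matrix S = [[a, b], [c, d]] with det(S) ≠ 0, S⁻¹ = (1/det(S)) * [[d, -b], [-c, a]].
det(S) = (4)*(0) - (-7)*(8) = 0 + 56 = 56.
S⁻¹ = (1/56) * [[0, 7], [-8, 4]].
Dividing each entry by 56 and reducing:
S⁻¹ =
[        0       1/8 ]
[     -1/7      1/14 ]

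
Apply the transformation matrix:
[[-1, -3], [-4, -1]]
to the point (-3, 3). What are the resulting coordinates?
(-6, 9)

Matrix multiplication:
[[-1, -3], [-4, -1]] × [-3, 3]ᵀ
= [-1×-3 + -3×3, -4×-3 + -1×3]ᵀ
= [-6.0000, 9.0000]ᵀ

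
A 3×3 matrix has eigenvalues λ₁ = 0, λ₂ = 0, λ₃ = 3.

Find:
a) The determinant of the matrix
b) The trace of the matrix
det = 0, trace = 3

Two standard eigenvalue identities:
- det(A) equals the product of the eigenvalues (counted with multiplicity).
- trace(A) equals the sum of the eigenvalues.
det(A) = (0)*(0)*(3) = 0.
trace(A) = 0 + 0 + 3 = 3.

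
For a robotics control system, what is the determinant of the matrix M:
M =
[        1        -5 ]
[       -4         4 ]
det(M) = -16

For a 2×2 matrix [[a, b], [c, d]], det = a*d - b*c.
det(M) = (1)*(4) - (-5)*(-4) = 4 - 20 = -16.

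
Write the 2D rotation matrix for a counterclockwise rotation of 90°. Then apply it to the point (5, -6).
R = [[0, -1], [1, 0]]; R·(5, -6) = (6, 5)

Rotation matrix formula: R(θ) = [[cos θ, -sin θ], [sin θ, cos θ]]
For θ = 90°:
cos(90°) = 0
sin(90°) = 1
R = [[0, -1], [1, 0]]
Apply to (5, -6): [0·5 + (-1)·-6, 1·5 + 0·-6] = (6, 5)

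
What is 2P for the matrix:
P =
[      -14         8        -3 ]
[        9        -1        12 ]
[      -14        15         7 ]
2P =
[      -28        16        -6 ]
[       18        -2        24 ]
[      -28        30        14 ]

Scalar multiplication is elementwise: (2P)[i][j] = 2 * P[i][j].
  (2P)[0][0] = 2 * (-14) = -28
  (2P)[0][1] = 2 * (8) = 16
  (2P)[0][2] = 2 * (-3) = -6
  (2P)[1][0] = 2 * (9) = 18
  (2P)[1][1] = 2 * (-1) = -2
  (2P)[1][2] = 2 * (12) = 24
  (2P)[2][0] = 2 * (-14) = -28
  (2P)[2][1] = 2 * (15) = 30
  (2P)[2][2] = 2 * (7) = 14
2P =
[      -28        16        -6 ]
[       18        -2        24 ]
[      -28        30        14 ]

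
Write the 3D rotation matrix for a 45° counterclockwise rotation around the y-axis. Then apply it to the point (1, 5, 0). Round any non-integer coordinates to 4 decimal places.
R = [[√2/2, 0, √2/2], [0, 1, 0], [-√2/2, 0, √2/2]]; R·(1, 5, 0) = (0.7071, 5.0000, -0.7071)

Rotation matrix for 45° around y-axis:
cos(45°) = √2/2, sin(45°) = √2/2
R = [[√2/2, 0, √2/2], [0, 1, 0], [-√2/2, 0, √2/2]]
Apply to (1, 5, 0): R·[1, 5, 0]ᵀ = (0.7071, 5.0000, -0.7071)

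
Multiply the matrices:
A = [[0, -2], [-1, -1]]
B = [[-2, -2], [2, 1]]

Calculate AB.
[[-4, -2], [0, 1]]

Each entry (i,j) of AB = sum over k of A[i][k]*B[k][j].
(AB)[0][0] = (0)*(-2) + (-2)*(2) = -4
(AB)[0][1] = (0)*(-2) + (-2)*(1) = -2
(AB)[1][0] = (-1)*(-2) + (-1)*(2) = 0
(AB)[1][1] = (-1)*(-2) + (-1)*(1) = 1
AB = [[-4, -2], [0, 1]]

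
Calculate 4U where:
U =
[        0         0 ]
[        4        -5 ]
4U =
[        0         0 ]
[       16       -20 ]

Scalar multiplication is elementwise: (4U)[i][j] = 4 * U[i][j].
  (4U)[0][0] = 4 * (0) = 0
  (4U)[0][1] = 4 * (0) = 0
  (4U)[1][0] = 4 * (4) = 16
  (4U)[1][1] = 4 * (-5) = -20
4U =
[        0         0 ]
[       16       -20 ]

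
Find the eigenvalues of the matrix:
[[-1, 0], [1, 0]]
λ = -1 and λ = 0

Characteristic equation: det(A - λI) = 0
λ² - (trace)λ + (det) = 0
λ² - (-1)λ + (0) = 0
λ² + 1λ + 0 = 0
Solving: λ = -1, 0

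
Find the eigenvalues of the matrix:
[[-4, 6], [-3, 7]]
λ = -2 and λ = 5

Characteristic equation: det(A - λI) = 0
λ² - (trace)λ + (det) = 0
λ² - (3)λ + (-10) = 0
λ² - 3λ - 10 = 0
Solving: λ = -2, 5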